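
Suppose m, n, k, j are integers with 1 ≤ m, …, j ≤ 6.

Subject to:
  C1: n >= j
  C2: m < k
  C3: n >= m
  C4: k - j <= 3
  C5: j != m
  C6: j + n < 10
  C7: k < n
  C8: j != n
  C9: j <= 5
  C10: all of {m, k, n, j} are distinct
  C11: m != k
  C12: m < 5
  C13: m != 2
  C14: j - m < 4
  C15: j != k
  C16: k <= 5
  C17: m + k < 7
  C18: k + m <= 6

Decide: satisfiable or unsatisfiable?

The assignment m = 1, n = 5, k = 4, j = 2 works:
  constraint 4 holds since k - j = 2.
  constraint 6 holds since j + n = 7.
The rest check out directly.

Satisfiable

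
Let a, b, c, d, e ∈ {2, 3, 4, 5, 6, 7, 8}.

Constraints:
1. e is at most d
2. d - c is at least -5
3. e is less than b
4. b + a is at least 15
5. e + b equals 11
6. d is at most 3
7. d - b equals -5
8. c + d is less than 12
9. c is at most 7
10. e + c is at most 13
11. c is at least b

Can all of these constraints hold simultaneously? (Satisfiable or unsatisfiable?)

Unsatisfiable

From constraints 1 and 6: e ≤ d ≤ 3. From constraints 9 and 11: b ≤ c ≤ 7. Hence e + b ≤ 10. But constraint 5 requires e + b = 11, and 11 > 10. Contradiction.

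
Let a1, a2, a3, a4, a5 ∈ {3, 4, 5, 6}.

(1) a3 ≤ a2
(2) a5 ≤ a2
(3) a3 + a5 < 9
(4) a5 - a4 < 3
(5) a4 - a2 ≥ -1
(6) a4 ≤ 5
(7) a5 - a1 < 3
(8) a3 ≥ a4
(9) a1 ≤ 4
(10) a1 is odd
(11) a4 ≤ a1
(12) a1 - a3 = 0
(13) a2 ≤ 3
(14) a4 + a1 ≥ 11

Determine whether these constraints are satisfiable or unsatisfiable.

Unsatisfiable

From constraint 6: a4 ≤ 5. From constraint 9: a1 ≤ 4. Hence a4 + a1 ≤ 9. But constraint 14 requires a4 + a1 ≥ 11, and 11 > 9. Contradiction.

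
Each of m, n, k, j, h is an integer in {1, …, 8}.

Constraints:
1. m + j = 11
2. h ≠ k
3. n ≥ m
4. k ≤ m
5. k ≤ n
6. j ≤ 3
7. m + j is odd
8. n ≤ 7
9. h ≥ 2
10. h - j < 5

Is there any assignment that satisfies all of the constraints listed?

From constraints 3 and 8: m ≤ n ≤ 7. From constraint 6: j ≤ 3. Hence m + j ≤ 10. But constraint 1 requires m + j = 11, and 11 > 10. Contradiction.

Unsatisfiable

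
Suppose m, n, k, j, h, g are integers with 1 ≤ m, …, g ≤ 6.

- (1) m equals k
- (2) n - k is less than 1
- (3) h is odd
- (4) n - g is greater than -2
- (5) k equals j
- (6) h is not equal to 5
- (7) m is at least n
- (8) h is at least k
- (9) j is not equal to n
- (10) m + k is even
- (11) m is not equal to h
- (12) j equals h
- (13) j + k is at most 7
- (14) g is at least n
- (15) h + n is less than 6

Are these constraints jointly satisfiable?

Unsatisfiable

From constraints 1, 5, and 12, m = k = j = h, so m = h. But constraint 11 says m ≠ h. Contradiction.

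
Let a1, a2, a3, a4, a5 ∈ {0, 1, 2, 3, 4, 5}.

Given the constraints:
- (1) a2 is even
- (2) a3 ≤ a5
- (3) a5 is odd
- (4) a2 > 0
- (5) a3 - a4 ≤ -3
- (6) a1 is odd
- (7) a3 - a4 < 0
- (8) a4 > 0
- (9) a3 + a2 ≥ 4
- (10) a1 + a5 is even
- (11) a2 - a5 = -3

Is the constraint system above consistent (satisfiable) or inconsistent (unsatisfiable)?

Satisfiable

Setting (a1, a2, a3, a4, a5) = (1, 2, 2, 5, 5) satisfies everything: constraint 5: a3 - a4 = -3; constraint 7: a3 - a4 = -3; constraint 9: a3 + a2 = 4, and the others follow.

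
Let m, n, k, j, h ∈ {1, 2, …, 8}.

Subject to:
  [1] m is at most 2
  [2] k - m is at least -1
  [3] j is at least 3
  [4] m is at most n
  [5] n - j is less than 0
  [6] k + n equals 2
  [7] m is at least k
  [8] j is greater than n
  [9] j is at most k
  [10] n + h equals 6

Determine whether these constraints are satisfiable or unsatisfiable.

From constraints 3 and 9: k ≥ j and j ≥ 3, so k ≥ 3. From constraints 1 and 7: k ≤ m and m ≤ 2, so k ≤ 2. But 2 < 3, so no value of k works.

Unsatisfiable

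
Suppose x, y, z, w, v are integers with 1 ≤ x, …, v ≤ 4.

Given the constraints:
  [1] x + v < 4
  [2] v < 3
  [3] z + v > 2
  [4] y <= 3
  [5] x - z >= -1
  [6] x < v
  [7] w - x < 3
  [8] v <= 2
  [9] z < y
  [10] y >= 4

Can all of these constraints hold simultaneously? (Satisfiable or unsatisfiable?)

Unsatisfiable

From constraint 10: y ≥ 4. From constraint 4: y ≤ 3. But 3 < 4, so no value of y works.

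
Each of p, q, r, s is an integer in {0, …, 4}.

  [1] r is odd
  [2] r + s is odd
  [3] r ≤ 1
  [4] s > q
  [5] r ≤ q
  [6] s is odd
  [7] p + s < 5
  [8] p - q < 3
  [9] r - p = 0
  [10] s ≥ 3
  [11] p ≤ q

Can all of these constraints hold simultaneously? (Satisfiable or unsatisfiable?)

Unsatisfiable

Constraint 1 makes r odd and constraint 6 makes s odd, so r + s must be even. Constraint 2 says r + s is odd — contradiction.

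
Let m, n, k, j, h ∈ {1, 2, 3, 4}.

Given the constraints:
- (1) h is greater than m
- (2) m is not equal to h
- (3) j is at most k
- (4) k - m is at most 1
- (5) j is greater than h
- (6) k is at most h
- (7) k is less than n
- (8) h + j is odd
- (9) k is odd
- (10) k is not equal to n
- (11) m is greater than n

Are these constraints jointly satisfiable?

Constraints 1, 3, 5, 7, and 11 give h < j, j ≤ k, k < n, n < m, m < h. Chaining: h < j ≤ k < n < m < h, which forces h < h — impossible.

Unsatisfiable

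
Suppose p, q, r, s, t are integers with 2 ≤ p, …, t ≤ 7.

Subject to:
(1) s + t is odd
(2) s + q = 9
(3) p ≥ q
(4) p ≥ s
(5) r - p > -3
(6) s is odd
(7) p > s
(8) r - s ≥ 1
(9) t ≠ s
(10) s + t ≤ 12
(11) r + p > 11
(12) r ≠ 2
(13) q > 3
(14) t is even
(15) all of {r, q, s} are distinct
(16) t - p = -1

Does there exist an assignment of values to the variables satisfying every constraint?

Satisfiable

Setting (p, q, r, s, t) = (7, 6, 5, 3, 6) satisfies everything: constraint 2: s + q = 9; constraint 5: r - p = -2, and the others follow.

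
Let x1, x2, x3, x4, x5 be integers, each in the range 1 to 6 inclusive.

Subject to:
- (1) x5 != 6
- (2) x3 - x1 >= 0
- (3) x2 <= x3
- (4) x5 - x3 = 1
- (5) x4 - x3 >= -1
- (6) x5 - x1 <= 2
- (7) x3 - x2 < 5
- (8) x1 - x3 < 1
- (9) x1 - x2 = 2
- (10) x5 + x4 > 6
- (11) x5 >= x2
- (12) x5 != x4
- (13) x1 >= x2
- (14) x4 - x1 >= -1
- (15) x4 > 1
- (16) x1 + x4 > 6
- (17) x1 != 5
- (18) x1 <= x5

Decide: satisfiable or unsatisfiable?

Satisfiable

Setting (x1, x2, x3, x4, x5) = (3, 1, 4, 4, 5) satisfies everything: constraint 2: x3 - x1 = 1; constraint 4: x5 - x3 = 1; constraint 5: x4 - x3 = 0, and the others follow.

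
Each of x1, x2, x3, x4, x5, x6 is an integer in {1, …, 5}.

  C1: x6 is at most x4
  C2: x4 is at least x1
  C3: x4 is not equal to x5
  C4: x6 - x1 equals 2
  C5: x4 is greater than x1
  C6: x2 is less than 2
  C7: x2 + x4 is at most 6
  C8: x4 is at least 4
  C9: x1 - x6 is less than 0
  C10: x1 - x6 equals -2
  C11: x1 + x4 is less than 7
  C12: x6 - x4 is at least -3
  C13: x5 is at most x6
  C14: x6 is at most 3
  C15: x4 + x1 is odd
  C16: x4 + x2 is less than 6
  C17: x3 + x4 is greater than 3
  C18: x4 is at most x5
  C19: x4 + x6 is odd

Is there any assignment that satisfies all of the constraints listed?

From constraints 8 and 18: x5 ≥ x4 and x4 ≥ 4, so x5 ≥ 4. From constraints 13 and 14: x5 ≤ x6 and x6 ≤ 3, so x5 ≤ 3. But 3 < 4, so no value of x5 works.

Unsatisfiable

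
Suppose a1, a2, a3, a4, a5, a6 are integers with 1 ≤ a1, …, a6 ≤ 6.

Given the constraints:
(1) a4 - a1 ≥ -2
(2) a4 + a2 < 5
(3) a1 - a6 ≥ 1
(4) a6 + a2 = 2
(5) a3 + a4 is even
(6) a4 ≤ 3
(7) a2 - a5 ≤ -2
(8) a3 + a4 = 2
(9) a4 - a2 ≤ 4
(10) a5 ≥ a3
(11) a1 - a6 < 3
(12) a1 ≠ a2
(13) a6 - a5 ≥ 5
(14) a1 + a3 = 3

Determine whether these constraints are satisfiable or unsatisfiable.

Unsatisfiable

Constraints 1, 3, 7, 9, and 13 give a5 − a2 ≥ 2, a2 − a4 ≥ -4, a4 − a1 ≥ -2, a1 − a6 ≥ 1, a6 − a5 ≥ 5.
Adding all 5 inequalities: the left sides telescope to 0, and the right sides sum to 2 + (-4) + (-2) + 1 + 5 = 2. So 0 ≥ 2, which is false.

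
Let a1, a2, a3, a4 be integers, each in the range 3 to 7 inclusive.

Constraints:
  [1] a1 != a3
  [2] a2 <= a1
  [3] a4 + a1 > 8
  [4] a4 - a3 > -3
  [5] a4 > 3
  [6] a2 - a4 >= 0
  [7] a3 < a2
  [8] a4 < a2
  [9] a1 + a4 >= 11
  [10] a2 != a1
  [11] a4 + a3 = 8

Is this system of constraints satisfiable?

Satisfiable

Setting (a1, a2, a3, a4) = (7, 5, 4, 4) satisfies everything: constraint 3: a4 + a1 = 11; constraint 4: a4 - a3 = 0; constraint 6: a2 - a4 = 1, and the others follow.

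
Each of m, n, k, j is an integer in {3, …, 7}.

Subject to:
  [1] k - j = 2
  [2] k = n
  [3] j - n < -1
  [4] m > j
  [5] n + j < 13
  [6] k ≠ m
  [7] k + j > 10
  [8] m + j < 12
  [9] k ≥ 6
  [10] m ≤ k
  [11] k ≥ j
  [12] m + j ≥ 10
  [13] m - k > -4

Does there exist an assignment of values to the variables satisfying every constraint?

Setting (m, n, k, j) = (6, 7, 7, 5) satisfies everything: constraint 1: k - j = 2; constraint 3: j - n = -2, and the others follow.

Satisfiable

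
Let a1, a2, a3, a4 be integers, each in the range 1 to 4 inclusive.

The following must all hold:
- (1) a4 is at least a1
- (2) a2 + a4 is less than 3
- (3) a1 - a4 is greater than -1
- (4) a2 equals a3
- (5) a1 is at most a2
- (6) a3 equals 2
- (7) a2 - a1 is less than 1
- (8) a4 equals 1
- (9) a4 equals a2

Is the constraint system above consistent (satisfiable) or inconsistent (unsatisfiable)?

Unsatisfiable

Constraint 8 fixes a4 = 1 and constraint 6 fixes a3 = 2. Constraints 4 and 9 give a4 = a2 = a3, so a4 = a3. But 1 ≠ 2 — contradiction.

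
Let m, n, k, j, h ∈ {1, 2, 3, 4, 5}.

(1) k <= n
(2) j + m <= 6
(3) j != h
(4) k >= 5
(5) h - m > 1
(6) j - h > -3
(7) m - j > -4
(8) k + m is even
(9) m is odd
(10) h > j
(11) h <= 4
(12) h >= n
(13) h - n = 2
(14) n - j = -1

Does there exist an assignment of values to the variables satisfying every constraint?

From constraints 1 and 4: n ≥ k and k ≥ 5, so n ≥ 5. From constraints 11 and 12: n ≤ h and h ≤ 4, so n ≤ 4. But 4 < 5, so no value of n works.

Unsatisfiable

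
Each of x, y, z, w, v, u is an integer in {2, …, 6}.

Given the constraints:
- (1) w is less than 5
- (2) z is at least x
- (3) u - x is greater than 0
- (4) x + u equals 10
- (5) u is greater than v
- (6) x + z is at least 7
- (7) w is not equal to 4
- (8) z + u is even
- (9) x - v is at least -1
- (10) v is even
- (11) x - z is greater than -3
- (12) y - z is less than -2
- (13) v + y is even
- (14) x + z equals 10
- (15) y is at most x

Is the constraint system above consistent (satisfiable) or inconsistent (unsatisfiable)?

Try x = 4, y = 2, z = 6, w = 2, v = 2, u = 6.
Check constraint 3: u - x = 2; constraint 4: x + u = 10. The remaining constraints are straightforward to verify.

Satisfiable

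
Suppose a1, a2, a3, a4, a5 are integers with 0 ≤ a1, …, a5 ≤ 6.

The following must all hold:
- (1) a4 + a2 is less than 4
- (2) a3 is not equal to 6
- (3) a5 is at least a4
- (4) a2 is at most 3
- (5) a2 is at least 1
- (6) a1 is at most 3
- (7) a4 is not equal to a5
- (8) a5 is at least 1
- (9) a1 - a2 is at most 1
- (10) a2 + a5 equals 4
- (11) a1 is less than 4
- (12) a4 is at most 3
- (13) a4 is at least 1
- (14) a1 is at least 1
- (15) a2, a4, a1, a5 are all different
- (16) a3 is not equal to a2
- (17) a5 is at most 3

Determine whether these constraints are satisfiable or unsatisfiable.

Constraints 4, 5, 6, 8, 12, 13, 14, and 17 confine each of a2, a4, a1, a5 to the 3 values {1, …, 3}.
Constraint 15 requires all 4 of them to be distinct, but only 3 values are available — impossible by the pigeonhole principle.

Unsatisfiable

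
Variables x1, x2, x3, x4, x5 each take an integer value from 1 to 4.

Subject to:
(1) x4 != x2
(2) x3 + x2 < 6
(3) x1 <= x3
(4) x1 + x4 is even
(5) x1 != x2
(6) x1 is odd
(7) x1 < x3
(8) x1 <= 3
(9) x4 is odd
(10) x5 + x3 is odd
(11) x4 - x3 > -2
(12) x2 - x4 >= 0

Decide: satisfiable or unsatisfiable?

Satisfiable

Try x1 = 1, x2 = 3, x3 = 2, x4 = 1, x5 = 3.
Check constraint 2: x3 + x2 = 5; constraint 11: x4 - x3 = -1; constraint 12: x2 - x4 = 2. The remaining constraints are straightforward to verify.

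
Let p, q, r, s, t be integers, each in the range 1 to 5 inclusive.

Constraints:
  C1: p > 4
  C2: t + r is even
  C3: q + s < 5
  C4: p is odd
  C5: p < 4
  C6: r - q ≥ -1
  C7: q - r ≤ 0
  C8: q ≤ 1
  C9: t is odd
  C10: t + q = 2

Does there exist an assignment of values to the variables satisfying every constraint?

Unsatisfiable

From constraint 1: p ≥ 5. From constraint 5: p ≤ 3. But 3 < 5, so no value of p works.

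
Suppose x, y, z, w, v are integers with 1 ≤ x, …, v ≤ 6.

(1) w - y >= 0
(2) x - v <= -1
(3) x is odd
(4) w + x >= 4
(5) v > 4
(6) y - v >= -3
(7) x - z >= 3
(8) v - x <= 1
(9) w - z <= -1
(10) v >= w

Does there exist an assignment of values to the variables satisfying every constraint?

Constraints 1, 2, 6, 7, and 9 give w − y ≥ 0, y − v ≥ -3, v − x ≥ 1, x − z ≥ 3, z − w ≥ 1.
Adding all 5 inequalities: the left sides telescope to 0, and the right sides sum to 0 + (-3) + 1 + 3 + 1 = 2. So 0 ≥ 2, which is false.

Unsatisfiable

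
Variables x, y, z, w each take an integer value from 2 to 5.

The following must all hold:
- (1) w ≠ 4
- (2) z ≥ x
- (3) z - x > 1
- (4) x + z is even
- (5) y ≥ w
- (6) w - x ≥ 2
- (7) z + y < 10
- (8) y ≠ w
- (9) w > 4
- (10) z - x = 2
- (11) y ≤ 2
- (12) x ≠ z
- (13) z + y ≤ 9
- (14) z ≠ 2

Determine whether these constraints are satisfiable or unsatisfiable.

From constraint 9: w ≥ 5. From constraints 5 and 11: w ≤ y and y ≤ 2, so w ≤ 2. But 2 < 5, so no value of w works.

Unsatisfiable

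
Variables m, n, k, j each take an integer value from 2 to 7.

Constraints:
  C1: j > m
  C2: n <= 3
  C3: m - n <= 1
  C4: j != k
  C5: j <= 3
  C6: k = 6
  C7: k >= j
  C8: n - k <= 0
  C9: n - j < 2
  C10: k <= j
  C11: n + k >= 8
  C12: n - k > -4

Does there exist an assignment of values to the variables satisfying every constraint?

Unsatisfiable

From constraint 2: n ≤ 3. From constraints 5 and 10: k ≤ j ≤ 3. Hence n + k ≤ 6. But constraint 11 requires n + k ≥ 8, and 8 > 6. Contradiction.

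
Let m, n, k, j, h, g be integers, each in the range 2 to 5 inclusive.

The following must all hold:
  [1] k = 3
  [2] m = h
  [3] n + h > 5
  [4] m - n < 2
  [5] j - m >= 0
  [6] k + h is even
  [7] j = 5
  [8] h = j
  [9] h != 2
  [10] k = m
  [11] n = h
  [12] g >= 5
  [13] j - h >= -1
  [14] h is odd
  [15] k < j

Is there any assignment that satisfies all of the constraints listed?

Unsatisfiable

Constraint 1 fixes k = 3 and constraint 7 fixes j = 5. Constraints 2, 8, and 10 give k = m = h = j, so k = j. But 3 ≠ 5 — contradiction.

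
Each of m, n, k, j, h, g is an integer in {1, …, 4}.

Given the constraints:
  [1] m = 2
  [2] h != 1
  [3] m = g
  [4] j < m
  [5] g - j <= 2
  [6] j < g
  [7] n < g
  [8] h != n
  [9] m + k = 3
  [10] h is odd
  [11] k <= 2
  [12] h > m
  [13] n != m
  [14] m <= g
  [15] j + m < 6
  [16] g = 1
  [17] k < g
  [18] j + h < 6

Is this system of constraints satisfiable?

Unsatisfiable

Constraint 1 fixes m = 2 and constraint 16 fixes g = 1, but constraint 3 requires m = g. Since 2 ≠ 1, contradiction.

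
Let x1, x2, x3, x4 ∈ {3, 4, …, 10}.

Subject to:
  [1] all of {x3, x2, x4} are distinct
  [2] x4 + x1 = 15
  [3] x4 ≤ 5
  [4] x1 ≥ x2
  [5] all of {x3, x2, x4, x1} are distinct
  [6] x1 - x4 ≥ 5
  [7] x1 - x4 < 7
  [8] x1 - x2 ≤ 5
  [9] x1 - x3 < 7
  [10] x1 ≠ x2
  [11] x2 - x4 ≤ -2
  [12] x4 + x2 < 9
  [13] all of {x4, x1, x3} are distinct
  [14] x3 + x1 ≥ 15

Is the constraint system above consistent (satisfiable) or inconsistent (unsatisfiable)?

Unsatisfiable

Constraints 6, 8, and 11 give x1 − x4 ≥ 5, x4 − x2 ≥ 2, x2 − x1 ≥ -5.
Adding all 3 inequalities: the left sides telescope to 0, and the right sides sum to 5 + 2 + (-5) = 2. So 0 ≥ 2, which is false.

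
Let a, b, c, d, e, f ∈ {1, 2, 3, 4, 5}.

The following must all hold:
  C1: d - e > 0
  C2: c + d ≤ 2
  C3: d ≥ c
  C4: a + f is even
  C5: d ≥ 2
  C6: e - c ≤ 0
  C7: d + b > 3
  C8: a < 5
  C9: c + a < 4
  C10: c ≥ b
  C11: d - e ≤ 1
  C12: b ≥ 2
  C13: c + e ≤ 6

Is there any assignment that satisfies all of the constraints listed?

Unsatisfiable

From constraints 10 and 12: c ≥ b ≥ 2. From constraint 5: d ≥ 2. Hence c + d ≥ 4. But constraint 2 requires c + d ≤ 2, and 2 < 4. Contradiction.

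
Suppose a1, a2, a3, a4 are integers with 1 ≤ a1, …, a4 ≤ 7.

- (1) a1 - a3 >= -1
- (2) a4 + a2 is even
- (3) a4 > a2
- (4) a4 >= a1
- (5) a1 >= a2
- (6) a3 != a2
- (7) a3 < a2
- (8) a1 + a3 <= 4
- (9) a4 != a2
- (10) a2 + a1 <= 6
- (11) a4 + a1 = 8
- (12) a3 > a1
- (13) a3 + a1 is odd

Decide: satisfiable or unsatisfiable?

Constraints 5, 7, and 12 give a1 < a3, a3 < a2, a2 ≤ a1. Chaining: a1 < a3 < a2 ≤ a1, which forces a1 < a1 — impossible.

Unsatisfiable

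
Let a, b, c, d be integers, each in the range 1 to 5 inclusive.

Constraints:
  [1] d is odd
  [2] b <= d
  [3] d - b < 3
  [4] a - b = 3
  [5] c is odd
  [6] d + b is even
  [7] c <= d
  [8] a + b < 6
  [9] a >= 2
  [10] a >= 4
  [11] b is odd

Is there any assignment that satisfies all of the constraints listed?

Satisfiable

One satisfying assignment is a = 4, b = 1, c = 1, d = 1.
For the less obvious constraints — constraint 3: d - b = 0; constraint 4: a - b = 3 — and the others hold by inspection.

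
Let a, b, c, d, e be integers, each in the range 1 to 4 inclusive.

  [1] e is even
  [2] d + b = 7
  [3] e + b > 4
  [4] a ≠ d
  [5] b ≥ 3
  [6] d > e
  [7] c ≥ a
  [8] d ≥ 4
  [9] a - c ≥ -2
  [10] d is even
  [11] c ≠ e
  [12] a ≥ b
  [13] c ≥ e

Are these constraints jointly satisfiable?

Take a = 3, b = 3, c = 3, d = 4, e = 2. Then constraint 2: d + b = 7; constraint 3: e + b = 5, and every other listed constraint is also met.

Satisfiable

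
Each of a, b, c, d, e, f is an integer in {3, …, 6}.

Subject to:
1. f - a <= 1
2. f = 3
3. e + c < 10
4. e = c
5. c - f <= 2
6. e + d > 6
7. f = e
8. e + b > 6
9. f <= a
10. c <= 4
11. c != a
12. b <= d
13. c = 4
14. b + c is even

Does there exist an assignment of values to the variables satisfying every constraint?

Constraint 2 fixes f = 3 and constraint 13 fixes c = 4. Constraints 4 and 7 give f = e = c, so f = c. But 3 ≠ 4 — contradiction.

Unsatisfiable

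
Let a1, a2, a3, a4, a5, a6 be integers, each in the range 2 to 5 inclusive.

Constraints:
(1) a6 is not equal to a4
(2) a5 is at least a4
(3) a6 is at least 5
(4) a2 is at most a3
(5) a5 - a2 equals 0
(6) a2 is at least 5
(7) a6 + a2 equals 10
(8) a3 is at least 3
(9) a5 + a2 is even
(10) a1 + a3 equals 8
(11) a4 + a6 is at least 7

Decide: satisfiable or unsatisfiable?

One satisfying assignment is a1 = 3, a2 = 5, a3 = 5, a4 = 3, a5 = 5, a6 = 5.
For the less obvious constraints — constraint 5: a5 - a2 = 0; constraint 7: a6 + a2 = 10 — and the others hold by inspection.

Satisfiable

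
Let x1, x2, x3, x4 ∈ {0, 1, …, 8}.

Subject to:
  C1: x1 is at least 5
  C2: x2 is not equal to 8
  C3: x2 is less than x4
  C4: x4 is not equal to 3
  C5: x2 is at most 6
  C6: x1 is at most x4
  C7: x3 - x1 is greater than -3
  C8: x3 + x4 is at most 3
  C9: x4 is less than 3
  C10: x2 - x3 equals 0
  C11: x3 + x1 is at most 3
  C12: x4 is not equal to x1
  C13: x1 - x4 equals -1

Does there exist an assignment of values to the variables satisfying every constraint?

Unsatisfiable

From constraints 1 and 6: x4 ≥ x1 and x1 ≥ 5, so x4 ≥ 5. From constraint 9: x4 ≤ 2. But 2 < 5, so no value of x4 works.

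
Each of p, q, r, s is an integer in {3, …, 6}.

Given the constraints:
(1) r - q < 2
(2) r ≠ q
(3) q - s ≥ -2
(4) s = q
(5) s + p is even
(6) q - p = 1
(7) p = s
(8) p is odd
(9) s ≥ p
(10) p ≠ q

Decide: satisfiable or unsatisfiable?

From constraints 4 and 7, p = s = q, so p = q. But constraint 10 says p ≠ q. Contradiction.

Unsatisfiable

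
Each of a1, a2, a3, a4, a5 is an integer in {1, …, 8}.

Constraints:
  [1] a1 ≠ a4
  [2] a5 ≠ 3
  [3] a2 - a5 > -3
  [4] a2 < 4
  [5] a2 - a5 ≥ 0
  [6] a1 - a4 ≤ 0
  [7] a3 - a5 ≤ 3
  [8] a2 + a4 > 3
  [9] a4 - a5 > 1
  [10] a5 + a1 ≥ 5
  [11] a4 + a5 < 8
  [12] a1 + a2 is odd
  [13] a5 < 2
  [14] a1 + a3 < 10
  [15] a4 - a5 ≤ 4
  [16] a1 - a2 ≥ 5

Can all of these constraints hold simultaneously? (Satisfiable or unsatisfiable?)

Unsatisfiable

Constraints 5, 6, 15, and 16 give a1 − a2 ≥ 5, a2 − a5 ≥ 0, a5 − a4 ≥ -4, a4 − a1 ≥ 0.
Adding all 4 inequalities: the left sides telescope to 0, and the right sides sum to 5 + 0 + (-4) + 0 = 1. So 0 ≥ 1, which is false.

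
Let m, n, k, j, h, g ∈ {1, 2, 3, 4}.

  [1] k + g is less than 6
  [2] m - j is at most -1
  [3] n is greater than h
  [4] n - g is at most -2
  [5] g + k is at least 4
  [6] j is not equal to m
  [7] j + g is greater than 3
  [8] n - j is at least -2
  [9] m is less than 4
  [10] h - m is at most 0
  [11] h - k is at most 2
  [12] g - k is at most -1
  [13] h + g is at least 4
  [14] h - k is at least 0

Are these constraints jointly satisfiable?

Constraints 2, 4, 8, 10, 12, and 14 give n − j ≥ -2, j − m ≥ 1, m − h ≥ 0, h − k ≥ 0, k − g ≥ 1, g − n ≥ 2.
Adding all 6 inequalities: the left sides telescope to 0, and the right sides sum to (-2) + 1 + 0 + 0 + 1 + 2 = 2. So 0 ≥ 2, which is false.

Unsatisfiable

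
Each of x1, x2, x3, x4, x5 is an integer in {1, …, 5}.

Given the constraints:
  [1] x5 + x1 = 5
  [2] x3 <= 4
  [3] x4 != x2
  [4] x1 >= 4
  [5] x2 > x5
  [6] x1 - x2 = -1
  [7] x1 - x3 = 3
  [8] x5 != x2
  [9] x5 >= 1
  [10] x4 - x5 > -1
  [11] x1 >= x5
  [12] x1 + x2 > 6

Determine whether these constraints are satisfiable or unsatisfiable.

The assignment x1 = 4, x2 = 5, x3 = 1, x4 = 2, x5 = 1 works:
  constraint 1 holds since x5 + x1 = 5.
  constraint 6 holds since x1 - x2 = -1.
The rest check out directly.

Satisfiable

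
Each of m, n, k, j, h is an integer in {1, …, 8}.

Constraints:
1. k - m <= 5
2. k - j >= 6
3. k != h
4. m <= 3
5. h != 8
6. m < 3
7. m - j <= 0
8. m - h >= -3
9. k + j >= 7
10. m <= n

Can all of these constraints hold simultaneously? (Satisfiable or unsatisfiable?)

Unsatisfiable

Constraints 1, 2, and 7 give k − j ≥ 6, j − m ≥ 0, m − k ≥ -5.
Adding all 3 inequalities: the left sides telescope to 0, and the right sides sum to 6 + 0 + (-5) = 1. So 0 ≥ 1, which is false.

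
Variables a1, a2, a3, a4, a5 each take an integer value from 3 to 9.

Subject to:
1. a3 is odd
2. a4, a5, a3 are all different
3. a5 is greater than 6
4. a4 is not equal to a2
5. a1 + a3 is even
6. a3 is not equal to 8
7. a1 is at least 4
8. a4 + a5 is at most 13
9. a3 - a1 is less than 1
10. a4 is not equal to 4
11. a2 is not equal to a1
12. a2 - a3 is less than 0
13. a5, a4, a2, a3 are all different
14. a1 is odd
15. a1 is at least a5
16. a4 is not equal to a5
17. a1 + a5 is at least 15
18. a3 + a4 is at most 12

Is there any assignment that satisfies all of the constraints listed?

One satisfying assignment is a1 = 9, a2 = 5, a3 = 7, a4 = 3, a5 = 9.
For the less obvious constraints — constraint 8: a4 + a5 = 12; constraint 9: a3 - a1 = -2; constraint 12: a2 - a3 = -2 — and the others hold by inspection.

Satisfiable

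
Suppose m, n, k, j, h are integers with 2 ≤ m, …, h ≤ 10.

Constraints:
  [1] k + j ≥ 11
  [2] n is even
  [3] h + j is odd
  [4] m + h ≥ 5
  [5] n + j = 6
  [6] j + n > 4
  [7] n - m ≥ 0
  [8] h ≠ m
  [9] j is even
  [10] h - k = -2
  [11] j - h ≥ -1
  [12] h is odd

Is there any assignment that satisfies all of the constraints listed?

Satisfiable

The assignment m = 2, n = 2, k = 7, j = 4, h = 5 works:
  constraint 1 holds since k + j = 11.
  constraint 4 holds since m + h = 7.
  constraint 5 holds since n + j = 6.
The rest check out directly.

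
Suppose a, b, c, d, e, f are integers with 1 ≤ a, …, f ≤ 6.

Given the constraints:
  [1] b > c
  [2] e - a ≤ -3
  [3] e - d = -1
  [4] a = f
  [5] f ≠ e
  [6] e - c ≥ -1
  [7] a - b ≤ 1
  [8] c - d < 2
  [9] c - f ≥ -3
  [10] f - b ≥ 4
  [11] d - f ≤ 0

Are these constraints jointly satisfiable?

Unsatisfiable

Constraints 2, 6, 7, 9, and 10 give b − a ≥ -1, a − e ≥ 3, e − c ≥ -1, c − f ≥ -3, f − b ≥ 4.
Adding all 5 inequalities: the left sides telescope to 0, and the right sides sum to (-1) + 3 + (-1) + (-3) + 4 = 2. So 0 ≥ 2, which is false.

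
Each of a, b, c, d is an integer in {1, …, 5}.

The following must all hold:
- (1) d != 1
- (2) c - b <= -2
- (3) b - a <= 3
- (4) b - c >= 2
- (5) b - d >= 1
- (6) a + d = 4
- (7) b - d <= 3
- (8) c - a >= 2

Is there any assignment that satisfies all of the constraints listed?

Unsatisfiable

Constraints 2, 3, and 8 give c − a ≥ 2, a − b ≥ -3, b − c ≥ 2.
Adding all 3 inequalities: the left sides telescope to 0, and the right sides sum to 2 + (-3) + 2 = 1. So 0 ≥ 1, which is false.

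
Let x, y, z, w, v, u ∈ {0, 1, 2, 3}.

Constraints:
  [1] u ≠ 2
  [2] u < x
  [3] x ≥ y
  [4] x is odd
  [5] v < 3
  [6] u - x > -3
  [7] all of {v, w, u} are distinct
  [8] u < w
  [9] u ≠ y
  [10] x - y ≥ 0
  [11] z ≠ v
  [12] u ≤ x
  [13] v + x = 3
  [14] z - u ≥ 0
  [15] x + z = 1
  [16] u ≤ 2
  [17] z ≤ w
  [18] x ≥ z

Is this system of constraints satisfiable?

Take x = 1, y = 1, z = 0, w = 3, v = 2, u = 0. Then constraint 6: u - x = -1; constraint 10: x - y = 0, and every other listed constraint is also met.

Satisfiable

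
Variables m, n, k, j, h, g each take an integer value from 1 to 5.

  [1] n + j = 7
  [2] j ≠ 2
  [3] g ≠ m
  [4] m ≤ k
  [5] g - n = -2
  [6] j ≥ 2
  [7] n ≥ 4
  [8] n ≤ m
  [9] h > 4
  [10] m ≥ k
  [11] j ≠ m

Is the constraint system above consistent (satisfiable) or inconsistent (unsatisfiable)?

Try m = 4, n = 4, k = 4, j = 3, h = 5, g = 2.
Check constraint 1: n + j = 7; constraint 5: g - n = -2. The remaining constraints are straightforward to verify.

Satisfiable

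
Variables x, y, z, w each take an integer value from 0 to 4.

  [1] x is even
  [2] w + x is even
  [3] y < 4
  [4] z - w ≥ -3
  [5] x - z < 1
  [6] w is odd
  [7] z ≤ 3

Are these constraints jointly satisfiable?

Constraint 6 makes w odd and constraint 1 makes x even, so w + x must be odd. Constraint 2 says w + x is even — contradiction.

Unsatisfiable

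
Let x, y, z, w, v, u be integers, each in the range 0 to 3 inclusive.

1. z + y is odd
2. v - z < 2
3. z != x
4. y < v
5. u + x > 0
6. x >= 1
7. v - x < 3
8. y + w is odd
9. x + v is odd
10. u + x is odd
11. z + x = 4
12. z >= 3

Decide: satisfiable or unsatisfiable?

Satisfiable

Take x = 1, y = 0, z = 3, w = 3, v = 2, u = 0. Then constraint 2: v - z = -1; constraint 5: u + x = 1; constraint 7: v - x = 1, and every other listed constraint is also met.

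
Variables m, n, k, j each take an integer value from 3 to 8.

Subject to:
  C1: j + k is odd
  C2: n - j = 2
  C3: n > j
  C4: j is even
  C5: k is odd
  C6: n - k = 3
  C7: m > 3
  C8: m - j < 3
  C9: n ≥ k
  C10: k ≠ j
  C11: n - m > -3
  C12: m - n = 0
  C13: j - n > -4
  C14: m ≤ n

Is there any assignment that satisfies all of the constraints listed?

Satisfiable

Setting (m, n, k, j) = (6, 6, 3, 4) satisfies everything: constraint 2: n - j = 2; constraint 6: n - k = 3; constraint 8: m - j = 2, and the others follow.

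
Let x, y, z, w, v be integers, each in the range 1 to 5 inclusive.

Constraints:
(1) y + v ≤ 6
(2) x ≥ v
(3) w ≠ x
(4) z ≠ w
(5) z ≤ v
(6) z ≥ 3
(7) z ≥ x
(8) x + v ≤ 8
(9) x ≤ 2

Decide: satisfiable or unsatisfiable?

Unsatisfiable

From constraints 5 and 6: v ≥ z and z ≥ 3, so v ≥ 3. From constraints 2 and 9: v ≤ x and x ≤ 2, so v ≤ 2. But 2 < 3, so no value of v works.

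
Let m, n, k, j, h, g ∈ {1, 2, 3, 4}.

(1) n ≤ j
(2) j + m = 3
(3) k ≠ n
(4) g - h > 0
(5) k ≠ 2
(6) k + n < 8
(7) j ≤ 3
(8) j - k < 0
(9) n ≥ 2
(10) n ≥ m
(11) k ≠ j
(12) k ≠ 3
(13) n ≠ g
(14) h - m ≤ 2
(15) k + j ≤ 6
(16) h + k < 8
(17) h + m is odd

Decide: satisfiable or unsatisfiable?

Setting (m, n, k, j, h, g) = (1, 2, 4, 2, 2, 4) satisfies everything: constraint 2: j + m = 3; constraint 4: g - h = 2, and the others follow.

Satisfiable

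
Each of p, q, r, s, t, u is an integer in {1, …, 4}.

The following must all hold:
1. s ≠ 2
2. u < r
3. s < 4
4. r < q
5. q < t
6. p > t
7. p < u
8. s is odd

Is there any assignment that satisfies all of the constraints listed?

Constraints 2, 4, 5, 6, and 7 give t < p, p < u, u < r, r < q, q < t. Chaining: t < p < u < r < q < t, which forces t < t — impossible.

Unsatisfiable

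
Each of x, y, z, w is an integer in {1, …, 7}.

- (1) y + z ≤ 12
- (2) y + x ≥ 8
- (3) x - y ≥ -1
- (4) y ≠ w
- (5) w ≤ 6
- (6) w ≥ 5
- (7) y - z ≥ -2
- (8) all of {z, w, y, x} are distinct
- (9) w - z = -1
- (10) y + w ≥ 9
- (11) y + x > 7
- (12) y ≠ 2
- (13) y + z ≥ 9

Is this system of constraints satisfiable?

Setting (x, y, z, w) = (4, 5, 7, 6) satisfies everything: constraint 1: y + z = 12; constraint 2: y + x = 9, and the others follow.

Satisfiable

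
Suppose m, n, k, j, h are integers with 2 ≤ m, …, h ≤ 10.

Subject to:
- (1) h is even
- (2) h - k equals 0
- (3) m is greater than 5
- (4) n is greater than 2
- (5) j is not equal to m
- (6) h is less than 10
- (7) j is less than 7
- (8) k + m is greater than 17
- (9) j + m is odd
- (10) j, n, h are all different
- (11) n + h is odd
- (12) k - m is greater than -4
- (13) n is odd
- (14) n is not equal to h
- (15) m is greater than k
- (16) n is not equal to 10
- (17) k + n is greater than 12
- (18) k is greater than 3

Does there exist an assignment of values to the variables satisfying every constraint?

One satisfying assignment is m = 10, n = 5, k = 8, j = 3, h = 8.
For the less obvious constraints — constraint 2: h - k = 0; constraint 8: k + m = 18 — and the others hold by inspection.

Satisfiable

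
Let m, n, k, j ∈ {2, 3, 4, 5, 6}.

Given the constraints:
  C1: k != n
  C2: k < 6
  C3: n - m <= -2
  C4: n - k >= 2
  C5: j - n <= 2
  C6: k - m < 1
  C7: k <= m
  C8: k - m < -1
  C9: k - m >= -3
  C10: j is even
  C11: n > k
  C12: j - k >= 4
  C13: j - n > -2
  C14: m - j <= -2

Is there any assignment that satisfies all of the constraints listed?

Unsatisfiable

Constraints 3, 5, 9, and 12 give k − m ≥ -3, m − n ≥ 2, n − j ≥ -2, j − k ≥ 4.
Adding all 4 inequalities: the left sides telescope to 0, and the right sides sum to (-3) + 2 + (-2) + 4 = 1. So 0 ≥ 1, which is false.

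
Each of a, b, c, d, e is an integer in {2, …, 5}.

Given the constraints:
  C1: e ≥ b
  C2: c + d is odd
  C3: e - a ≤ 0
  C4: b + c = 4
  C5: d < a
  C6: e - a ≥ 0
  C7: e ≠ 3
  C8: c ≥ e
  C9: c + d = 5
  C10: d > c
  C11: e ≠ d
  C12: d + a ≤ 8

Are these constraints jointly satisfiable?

Unsatisfiable

Constraints 5, 6, 8, and 10 give a ≤ e, e ≤ c, c < d, d < a. Chaining: a ≤ e ≤ c < d < a, which forces a < a — impossible.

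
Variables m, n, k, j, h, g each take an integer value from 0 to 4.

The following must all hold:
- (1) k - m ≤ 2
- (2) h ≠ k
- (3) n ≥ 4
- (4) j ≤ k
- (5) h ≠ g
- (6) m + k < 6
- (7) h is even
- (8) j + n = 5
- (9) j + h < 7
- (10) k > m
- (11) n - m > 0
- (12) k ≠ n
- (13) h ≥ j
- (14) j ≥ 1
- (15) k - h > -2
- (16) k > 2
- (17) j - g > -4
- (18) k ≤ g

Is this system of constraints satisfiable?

One satisfying assignment is m = 1, n = 4, k = 3, j = 1, h = 4, g = 3.
For the less obvious constraints — constraint 1: k - m = 2; constraint 6: m + k = 4; constraint 8: j + n = 5 — and the others hold by inspection.

Satisfiable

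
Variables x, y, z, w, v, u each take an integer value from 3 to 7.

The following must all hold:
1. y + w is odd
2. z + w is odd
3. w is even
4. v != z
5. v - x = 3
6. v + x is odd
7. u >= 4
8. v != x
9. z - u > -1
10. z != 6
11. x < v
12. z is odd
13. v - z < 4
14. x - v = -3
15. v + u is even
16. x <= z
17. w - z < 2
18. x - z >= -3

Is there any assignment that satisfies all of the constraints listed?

Try x = 3, y = 3, z = 5, w = 6, v = 6, u = 4.
Check constraint 5: v - x = 3; constraint 9: z - u = 1; constraint 13: v - z = 1. The remaining constraints are straightforward to verify.

Satisfiable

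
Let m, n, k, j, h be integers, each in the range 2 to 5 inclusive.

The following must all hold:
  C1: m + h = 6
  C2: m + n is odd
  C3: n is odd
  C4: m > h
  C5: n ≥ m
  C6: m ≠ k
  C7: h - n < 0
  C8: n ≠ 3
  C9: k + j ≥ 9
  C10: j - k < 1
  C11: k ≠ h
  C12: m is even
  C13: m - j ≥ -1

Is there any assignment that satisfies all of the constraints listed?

Try m = 4, n = 5, k = 5, j = 5, h = 2.
Check constraint 1: m + h = 6; constraint 7: h - n = -3; constraint 9: k + j = 10. The remaining constraints are straightforward to verify.

Satisfiable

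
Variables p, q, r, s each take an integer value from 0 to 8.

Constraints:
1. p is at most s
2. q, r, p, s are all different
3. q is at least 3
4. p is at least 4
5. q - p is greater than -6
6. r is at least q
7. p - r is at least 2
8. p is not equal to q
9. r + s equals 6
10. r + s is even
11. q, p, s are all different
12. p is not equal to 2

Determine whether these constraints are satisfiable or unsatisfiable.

From constraints 3 and 6: r ≥ q ≥ 3. From constraints 1 and 4: s ≥ p ≥ 4. Hence r + s ≥ 7. But constraint 9 requires r + s = 6, and 6 < 7. Contradiction.

Unsatisfiable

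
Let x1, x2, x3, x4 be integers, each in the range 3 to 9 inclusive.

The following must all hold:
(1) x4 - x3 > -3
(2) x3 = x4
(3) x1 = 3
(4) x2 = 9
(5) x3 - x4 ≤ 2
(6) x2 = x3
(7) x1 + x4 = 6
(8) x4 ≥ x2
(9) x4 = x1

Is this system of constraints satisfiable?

Constraint 4 fixes x2 = 9 and constraint 3 fixes x1 = 3. Constraints 2, 6, and 9 give x2 = x3 = x4 = x1, so x2 = x1. But 9 ≠ 3 — contradiction.

Unsatisfiable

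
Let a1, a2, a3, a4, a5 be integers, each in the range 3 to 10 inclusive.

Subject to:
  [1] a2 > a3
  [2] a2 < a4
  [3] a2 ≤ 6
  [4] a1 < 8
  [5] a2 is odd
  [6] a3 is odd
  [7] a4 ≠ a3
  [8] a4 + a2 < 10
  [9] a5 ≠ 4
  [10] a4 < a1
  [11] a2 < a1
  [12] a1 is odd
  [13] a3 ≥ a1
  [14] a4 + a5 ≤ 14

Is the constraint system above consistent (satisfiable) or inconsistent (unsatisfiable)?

Unsatisfiable

Constraints 1, 2, 10, and 13 give a2 < a4, a4 < a1, a1 ≤ a3, a3 < a2. Chaining: a2 < a4 < a1 ≤ a3 < a2, which forces a2 < a2 — impossible.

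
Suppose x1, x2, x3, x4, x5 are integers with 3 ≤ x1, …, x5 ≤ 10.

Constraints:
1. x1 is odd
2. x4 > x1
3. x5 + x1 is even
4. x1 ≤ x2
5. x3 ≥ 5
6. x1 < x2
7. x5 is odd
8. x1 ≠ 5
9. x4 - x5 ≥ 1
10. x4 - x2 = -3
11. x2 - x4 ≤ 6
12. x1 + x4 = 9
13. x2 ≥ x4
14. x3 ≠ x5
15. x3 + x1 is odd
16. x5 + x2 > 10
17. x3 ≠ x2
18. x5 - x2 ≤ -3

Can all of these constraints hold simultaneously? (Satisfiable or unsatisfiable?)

Satisfiable

The assignment x1 = 3, x2 = 9, x3 = 6, x4 = 6, x5 = 3 works:
  constraint 9 holds since x4 - x5 = 3.
  constraint 10 holds since x4 - x2 = -3.
The rest check out directly.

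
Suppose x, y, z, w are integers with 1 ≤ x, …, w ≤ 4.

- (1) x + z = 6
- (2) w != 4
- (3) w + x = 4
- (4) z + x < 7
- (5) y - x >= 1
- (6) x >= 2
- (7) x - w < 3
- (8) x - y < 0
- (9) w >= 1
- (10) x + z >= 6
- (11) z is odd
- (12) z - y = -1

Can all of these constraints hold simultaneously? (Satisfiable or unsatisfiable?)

Satisfiable

Take x = 3, y = 4, z = 3, w = 1. Then constraint 1: x + z = 6; constraint 3: w + x = 4; constraint 4: z + x = 6, and every other listed constraint is also met.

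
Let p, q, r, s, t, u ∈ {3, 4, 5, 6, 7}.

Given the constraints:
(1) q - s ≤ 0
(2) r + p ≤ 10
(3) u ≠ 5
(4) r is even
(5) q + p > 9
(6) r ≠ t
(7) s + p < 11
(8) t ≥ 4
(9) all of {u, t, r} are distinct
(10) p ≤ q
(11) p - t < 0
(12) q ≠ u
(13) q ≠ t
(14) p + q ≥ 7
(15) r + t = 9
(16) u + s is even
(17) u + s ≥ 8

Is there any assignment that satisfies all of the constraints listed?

Setting (p, q, r, s, t, u) = (3, 7, 4, 7, 5, 3) satisfies everything: constraint 1: q - s = 0; constraint 2: r + p = 7, and the others follow.

Satisfiable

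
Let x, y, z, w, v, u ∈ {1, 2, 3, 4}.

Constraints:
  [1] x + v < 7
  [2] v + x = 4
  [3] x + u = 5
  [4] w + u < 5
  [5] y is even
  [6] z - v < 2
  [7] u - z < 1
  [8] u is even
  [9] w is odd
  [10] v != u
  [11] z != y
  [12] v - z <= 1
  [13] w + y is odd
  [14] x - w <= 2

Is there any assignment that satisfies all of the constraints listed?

Satisfiable

Try x = 3, y = 4, z = 2, w = 1, v = 1, u = 2.
Check constraint 1: x + v = 4; constraint 2: v + x = 4; constraint 3: x + u = 5. The remaining constraints are straightforward to verify.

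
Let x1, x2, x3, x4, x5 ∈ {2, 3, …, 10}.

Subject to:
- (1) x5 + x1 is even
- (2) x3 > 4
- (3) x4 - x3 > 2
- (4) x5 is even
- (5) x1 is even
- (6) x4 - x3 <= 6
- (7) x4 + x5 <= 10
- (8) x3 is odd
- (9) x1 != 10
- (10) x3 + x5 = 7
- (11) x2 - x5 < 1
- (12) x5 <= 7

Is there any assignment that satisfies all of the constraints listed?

Satisfiable

One satisfying assignment is x1 = 8, x2 = 2, x3 = 5, x4 = 8, x5 = 2.
For the less obvious constraints — constraint 3: x4 - x3 = 3; constraint 6: x4 - x3 = 3 — and the others hold by inspection.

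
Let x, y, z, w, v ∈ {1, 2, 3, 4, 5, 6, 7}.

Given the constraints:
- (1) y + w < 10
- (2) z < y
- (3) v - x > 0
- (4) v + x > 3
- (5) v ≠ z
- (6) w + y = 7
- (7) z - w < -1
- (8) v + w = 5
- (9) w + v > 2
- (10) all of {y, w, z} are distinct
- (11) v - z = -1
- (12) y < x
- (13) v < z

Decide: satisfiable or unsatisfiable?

Unsatisfiable

Constraints 2, 3, 12, and 13 give z < y, y < x, x < v, v < z. Chaining: z < y < x < v < z, which forces z < z — impossible.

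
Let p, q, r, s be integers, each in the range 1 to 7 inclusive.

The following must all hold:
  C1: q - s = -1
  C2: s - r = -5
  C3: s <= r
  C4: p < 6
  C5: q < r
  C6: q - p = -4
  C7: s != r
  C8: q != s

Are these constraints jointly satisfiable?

Satisfiable

Take p = 5, q = 1, r = 7, s = 2. Then constraint 1: q - s = -1; constraint 2: s - r = -5; constraint 6: q - p = -4, and every other listed constraint is also met.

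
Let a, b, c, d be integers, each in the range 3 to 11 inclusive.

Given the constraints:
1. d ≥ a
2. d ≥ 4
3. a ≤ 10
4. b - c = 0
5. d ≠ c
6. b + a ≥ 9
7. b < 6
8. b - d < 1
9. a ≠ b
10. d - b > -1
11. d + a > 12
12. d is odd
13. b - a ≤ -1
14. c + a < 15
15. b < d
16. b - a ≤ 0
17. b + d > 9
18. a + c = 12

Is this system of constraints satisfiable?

Satisfiable

One satisfying assignment is a = 7, b = 5, c = 5, d = 7.
For the less obvious constraints — constraint 4: b - c = 0; constraint 6: b + a = 12 — and the others hold by inspection.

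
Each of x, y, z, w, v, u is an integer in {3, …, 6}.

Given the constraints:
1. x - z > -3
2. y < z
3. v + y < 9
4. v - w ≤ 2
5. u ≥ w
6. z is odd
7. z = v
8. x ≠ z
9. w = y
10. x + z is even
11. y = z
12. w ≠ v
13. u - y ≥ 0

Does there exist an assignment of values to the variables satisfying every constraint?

Unsatisfiable

From constraints 7, 9, and 11, w = y = z = v, so w = v. But constraint 12 says w ≠ v. Contradiction.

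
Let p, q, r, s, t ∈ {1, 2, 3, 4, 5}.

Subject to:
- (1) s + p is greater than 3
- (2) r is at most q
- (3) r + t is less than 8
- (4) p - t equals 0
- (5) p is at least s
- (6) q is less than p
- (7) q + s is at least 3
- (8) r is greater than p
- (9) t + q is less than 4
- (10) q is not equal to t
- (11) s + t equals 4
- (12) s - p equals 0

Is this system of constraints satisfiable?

Unsatisfiable

Constraints 2, 6, and 8 give p < r, r ≤ q, q < p. Chaining: p < r ≤ q < p, which forces p < p — impossible.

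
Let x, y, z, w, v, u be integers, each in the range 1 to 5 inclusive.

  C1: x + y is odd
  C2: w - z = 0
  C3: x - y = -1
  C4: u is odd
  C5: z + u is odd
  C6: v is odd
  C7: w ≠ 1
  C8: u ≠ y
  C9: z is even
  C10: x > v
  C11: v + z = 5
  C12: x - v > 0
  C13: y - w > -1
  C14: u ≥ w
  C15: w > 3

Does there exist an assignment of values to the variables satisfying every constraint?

The assignment x = 3, y = 4, z = 4, w = 4, v = 1, u = 5 works:
  constraint 2 holds since w - z = 0.
  constraint 3 holds since x - y = -1.
The rest check out directly.

Satisfiable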